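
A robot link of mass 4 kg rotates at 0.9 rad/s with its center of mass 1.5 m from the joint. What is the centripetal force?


F = m * omega^2 * r
= 4 * 0.9^2 * 1.5
= 4 * 0.81 * 1.5
= 4.86 N


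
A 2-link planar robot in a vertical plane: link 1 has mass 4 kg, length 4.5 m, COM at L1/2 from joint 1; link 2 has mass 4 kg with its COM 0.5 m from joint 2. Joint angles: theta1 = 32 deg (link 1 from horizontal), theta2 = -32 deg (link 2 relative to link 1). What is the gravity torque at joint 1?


Horizontal distance from joint 1 to link-1 COM:
  x_c1 = (L1/2)*cos(t1) = 2.25 * 0.848 = 1.9081 m
Horizontal distance from joint 1 to link-2 COM:
  x_c2 = L1*cos(t1) + Lc2*cos(t1+t2)
       = 4.5*0.848 + 0.5*1.0 = 4.3162 m
tau1 = m1*g*x_c1 + m2*g*x_c2
     = 4*9.81*1.9081 + 4*9.81*4.3162
     = 74.8742 + 169.3683
     = 244.2425 Nm


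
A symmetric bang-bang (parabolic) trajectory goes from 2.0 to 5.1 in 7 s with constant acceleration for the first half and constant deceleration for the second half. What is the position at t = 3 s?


Symmetric rest-to-rest: each phase covers (pf-p0)/2 in time T/2. 0.5*a*(T/2)^2 = (pf-p0)/2 => a = 4*(pf-p0)/T^2
a = 4*(5.1-2.0)/7^2 = 0.2531
t = 3 is in the acceleration phase (t <= T/2).
p = p0 + 0.5*a*t^2 = 2.0 + 0.5*0.2531*3^2
= 3.1388


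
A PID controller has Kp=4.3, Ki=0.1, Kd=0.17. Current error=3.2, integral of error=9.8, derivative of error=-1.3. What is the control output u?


u = Kp*e + Ki*int(e) + Kd*de/dt
= 4.3*3.2 + 0.1*9.8 + 0.17*(-1.3)
= 13.76 + 0.98 + -0.221
= 14.519


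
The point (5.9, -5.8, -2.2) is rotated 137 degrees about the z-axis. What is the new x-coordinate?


Rotation about z-axis: x' = x*cos(theta) - y*sin(theta)
= 5.9 * -0.7314 - -5.8 * 0.682
= -0.3594


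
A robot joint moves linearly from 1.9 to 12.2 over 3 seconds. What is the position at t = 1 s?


s = t/T = 1/3 = 0.3333
p(t) = p0 + (pf-p0)*s
= 1.9 + (12.2 - 1.9) * 0.3333
= 5.3333


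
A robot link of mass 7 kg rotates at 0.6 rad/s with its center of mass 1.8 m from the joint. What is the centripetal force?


F = m * omega^2 * r
= 7 * 0.6^2 * 1.8
= 7 * 0.36 * 1.8
= 4.536 N


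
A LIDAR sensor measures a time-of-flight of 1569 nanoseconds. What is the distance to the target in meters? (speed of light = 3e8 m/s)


tof = 1569 ns = 1.569e-06 s
dist = c * tof / 2
= 3e8 * 1.569e-06 / 2
= 235.35 m


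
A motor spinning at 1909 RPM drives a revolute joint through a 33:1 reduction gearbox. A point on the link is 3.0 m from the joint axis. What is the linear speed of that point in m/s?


omega_motor = 1909 * 2*pi/60 = 199.91 rad/s
omega_joint = omega_motor / 33 = 6.0579 rad/s
v = omega_joint * r = 6.0579 * 3.0
= 18.1736 m/s


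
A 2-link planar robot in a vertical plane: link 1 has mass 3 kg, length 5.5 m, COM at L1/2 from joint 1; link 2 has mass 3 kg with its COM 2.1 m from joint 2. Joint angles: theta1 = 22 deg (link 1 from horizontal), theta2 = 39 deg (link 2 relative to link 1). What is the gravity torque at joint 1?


Horizontal distance from joint 1 to link-1 COM:
  x_c1 = (L1/2)*cos(t1) = 2.75 * 0.9272 = 2.5498 m
Horizontal distance from joint 1 to link-2 COM:
  x_c2 = L1*cos(t1) + Lc2*cos(t1+t2)
       = 5.5*0.9272 + 2.1*0.4848 = 6.1176 m
tau1 = m1*g*x_c1 + m2*g*x_c2
     = 3*9.81*2.5498 + 3*9.81*6.1176
     = 75.0393 + 180.0413
     = 255.0806 Nm


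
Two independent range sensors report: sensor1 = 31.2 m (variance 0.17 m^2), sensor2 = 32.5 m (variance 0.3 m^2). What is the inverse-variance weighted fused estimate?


w1 = (1/var1) / (1/var1 + 1/var2)
   = 5.8824 / (5.8824 + 3.3333) = 0.6383
w2 = 1 - w1 = 0.3617
fused = w1*s1 + w2*s2 = 19.9149 + 11.7553
= 31.6702 m


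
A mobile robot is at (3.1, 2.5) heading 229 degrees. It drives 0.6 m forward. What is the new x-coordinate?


x_new = x0 + d*cos(theta)
= 3.1 + 0.6*cos(229)
= 3.1 + -0.3936
= 2.7064


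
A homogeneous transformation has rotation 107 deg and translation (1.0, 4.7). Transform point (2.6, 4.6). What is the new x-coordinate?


x' = cos(theta)*px - sin(theta)*py + tx
= -0.2924*2.6 - 0.9563*4.6 + 1.0
= -4.1592


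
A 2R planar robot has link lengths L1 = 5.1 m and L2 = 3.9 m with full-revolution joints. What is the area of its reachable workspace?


r_max = L1 + L2 = 9.0 m
r_min = |L1 - L2| = 1.2 m
Area = pi*(r_max^2 - r_min^2)
= pi*(81.0 - 1.44)
= pi * 79.56
= 249.9451 m^2


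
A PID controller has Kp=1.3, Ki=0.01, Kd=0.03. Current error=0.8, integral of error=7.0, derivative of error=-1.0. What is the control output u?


u = Kp*e + Ki*int(e) + Kd*de/dt
= 1.3*0.8 + 0.01*7.0 + 0.03*(-1.0)
= 1.04 + 0.07 + -0.03
= 1.08


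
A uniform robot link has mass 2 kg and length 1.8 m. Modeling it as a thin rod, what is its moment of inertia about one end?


I = (1/3) * m * L^2
= (1/3) * 2 * 1.8^2
= 0.333333 * 2 * 3.24
= 2.16 kg*m^2


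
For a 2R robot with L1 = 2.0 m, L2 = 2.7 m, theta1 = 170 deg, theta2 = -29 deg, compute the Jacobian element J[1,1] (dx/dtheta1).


J[1,1] = -L1*sin(t1) - L2*sin(t1+t2)
= -2.0*sin(170) - 2.7*sin(141)
= -2.0465


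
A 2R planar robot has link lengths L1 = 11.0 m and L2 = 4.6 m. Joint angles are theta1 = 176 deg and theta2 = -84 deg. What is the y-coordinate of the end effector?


Convert angles to radians: theta1 = 3.0718, theta2 = -1.4661
y = L1*sin(theta1) + L2*sin(theta1+theta2)
y = 0.7673 + 4.5972
y = 5.3645


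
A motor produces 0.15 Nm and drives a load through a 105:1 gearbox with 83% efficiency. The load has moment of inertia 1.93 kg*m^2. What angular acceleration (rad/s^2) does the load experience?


tau_out = tau_motor * N * eta
= 0.15 * 105 * 0.83 = 13.0725 Nm
alpha = tau_out / I = 13.0725 / 1.93
= 6.7733 rad/s^2


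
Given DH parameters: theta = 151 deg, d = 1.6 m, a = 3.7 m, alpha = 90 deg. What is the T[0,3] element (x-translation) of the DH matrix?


T[0,3] = a * cos(theta)
= 3.7 * cos(151 deg)
= 3.7 * -0.8746
= -3.2361


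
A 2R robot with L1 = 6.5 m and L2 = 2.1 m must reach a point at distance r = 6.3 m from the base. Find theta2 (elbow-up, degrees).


cos(theta2) = (r^2 - L1^2 - L2^2) / (2*L1*L2)
cos(theta2) = (39.69 - 42.25 - 4.41) / 27.3
cos(theta2) = -0.255311
theta2 = 104.792 degrees


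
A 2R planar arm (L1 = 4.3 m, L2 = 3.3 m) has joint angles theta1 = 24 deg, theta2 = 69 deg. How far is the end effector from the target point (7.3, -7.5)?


End effector via forward kinematics:
x = L1*cos(t1) + L2*cos(t1+t2) = 3.7555
y = L1*sin(t1) + L2*sin(t1+t2) = 5.0444
Distance to target:
d = sqrt((7.3 - 3.7555)^2 + (-7.5 - 5.0444)^2)
= sqrt(12.5632 + 157.3631)
= 13.0356 m


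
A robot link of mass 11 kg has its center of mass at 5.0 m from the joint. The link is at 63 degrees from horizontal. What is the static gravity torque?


tau = m*g*L*cos(angle)
= 11 * 9.81 * 5.0 * cos(63 deg)
= 11 * 9.81 * 5.0 * 0.454
= 244.9506 Nm


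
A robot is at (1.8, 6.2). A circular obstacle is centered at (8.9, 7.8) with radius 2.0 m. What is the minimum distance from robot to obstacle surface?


center_dist = sqrt((1.8-8.9)^2 + (6.2-7.8)^2)
= sqrt(50.41 + 2.56)
= 7.278
min_dist = center_dist - radius = 7.278 - 2.0 = 5.278 m


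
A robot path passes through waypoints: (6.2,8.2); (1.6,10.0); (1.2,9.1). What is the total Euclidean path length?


Segment lengths:
  seg1 = sqrt((-4.6)^2 + (1.8)^2) = 4.9396
  seg2 = sqrt((-0.4)^2 + (-0.9)^2) = 0.9849
Total = 5.9245


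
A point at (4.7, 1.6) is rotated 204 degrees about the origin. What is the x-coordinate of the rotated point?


x' = x*cos(theta) - y*sin(theta)
cos(204 deg) = -0.9135, sin(204 deg) = -0.4067
x' = 4.7 * -0.9135 - 1.6 * -0.4067
= -4.2937 - -0.6508
= -3.6429


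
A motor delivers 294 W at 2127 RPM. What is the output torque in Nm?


omega = 2127 * 2*pi/60 = 222.7389 rad/s
tau = P / omega = 294 / 222.7389
= 1.3199 Nm


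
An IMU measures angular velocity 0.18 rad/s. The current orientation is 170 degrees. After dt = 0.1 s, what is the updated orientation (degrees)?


delta_theta = w * dt = 0.18 * 0.1 = 0.018 rad
= 1.0313 deg
theta_new = 170 + 1.0313 = 171.0313 deg


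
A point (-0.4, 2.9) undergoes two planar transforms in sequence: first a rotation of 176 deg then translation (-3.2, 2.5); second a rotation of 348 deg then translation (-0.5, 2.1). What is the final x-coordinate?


After transform 1:
x1 = cos(176)*-0.4 - sin(176)*2.9 + -3.2 = -3.0033
y1 = sin(176)*-0.4 + cos(176)*2.9 + 2.5 = -0.4208
After transform 2:
x2 = cos(348)*-3.0033 - sin(348)*-0.4208 + -0.5
= -3.5251


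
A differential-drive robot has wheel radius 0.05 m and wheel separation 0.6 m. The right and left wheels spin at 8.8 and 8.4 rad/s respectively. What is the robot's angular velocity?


vR = r*wR = 0.05*8.8 = 0.44 m/s
vL = r*wL = 0.05*8.4 = 0.42 m/s
v = (vR+vL)/2 = 0.43 m/s
omega = (vR-vL)/L = 0.0333 rad/s
angular velocity = 0.0333 rad/s


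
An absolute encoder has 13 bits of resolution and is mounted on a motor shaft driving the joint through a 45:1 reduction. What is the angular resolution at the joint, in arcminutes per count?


counts = 2^13 = 8192
effective counts at joint = 8192 * 45 = 368640
resolution = 360*60 / 368640
= 0.0586 arcmin/count


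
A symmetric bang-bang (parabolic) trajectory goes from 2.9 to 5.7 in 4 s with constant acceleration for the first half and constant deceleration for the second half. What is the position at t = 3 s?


Symmetric rest-to-rest: each phase covers (pf-p0)/2 in time T/2. 0.5*a*(T/2)^2 = (pf-p0)/2 => a = 4*(pf-p0)/T^2
a = 4*(5.7-2.9)/4^2 = 0.7
t = 3 is in the deceleration phase (t > T/2).
p = pf - 0.5*a*(T-t)^2 = 5.7 - 0.5*0.7*1^2
= 5.35


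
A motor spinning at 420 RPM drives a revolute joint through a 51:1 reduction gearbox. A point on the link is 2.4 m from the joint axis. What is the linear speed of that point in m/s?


omega_motor = 420 * 2*pi/60 = 43.9823 rad/s
omega_joint = omega_motor / 51 = 0.8624 rad/s
v = omega_joint * r = 0.8624 * 2.4
= 2.0698 m/s


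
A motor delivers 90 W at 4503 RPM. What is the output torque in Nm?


omega = 4503 * 2*pi/60 = 471.5531 rad/s
tau = P / omega = 90 / 471.5531
= 0.1909 Nm


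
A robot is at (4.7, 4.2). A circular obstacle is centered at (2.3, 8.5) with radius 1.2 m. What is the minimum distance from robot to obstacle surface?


center_dist = sqrt((4.7-2.3)^2 + (4.2-8.5)^2)
= sqrt(5.76 + 18.49)
= 4.9244
min_dist = center_dist - radius = 4.9244 - 1.2 = 3.7244 m


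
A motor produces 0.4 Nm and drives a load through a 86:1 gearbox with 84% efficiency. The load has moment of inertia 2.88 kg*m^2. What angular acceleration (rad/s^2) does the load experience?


tau_out = tau_motor * N * eta
= 0.4 * 86 * 0.84 = 28.896 Nm
alpha = tau_out / I = 28.896 / 2.88
= 10.0333 rad/s^2


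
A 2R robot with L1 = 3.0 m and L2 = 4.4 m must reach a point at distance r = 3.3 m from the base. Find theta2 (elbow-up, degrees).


cos(theta2) = (r^2 - L1^2 - L2^2) / (2*L1*L2)
cos(theta2) = (10.89 - 9.0 - 19.36) / 26.4
cos(theta2) = -0.661742
theta2 = 131.4329 degrees


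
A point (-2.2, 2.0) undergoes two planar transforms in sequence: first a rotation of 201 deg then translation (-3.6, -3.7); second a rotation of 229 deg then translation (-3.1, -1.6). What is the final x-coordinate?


After transform 1:
x1 = cos(201)*-2.2 - sin(201)*2.0 + -3.6 = -0.8294
y1 = sin(201)*-2.2 + cos(201)*2.0 + -3.7 = -4.7788
After transform 2:
x2 = cos(229)*-0.8294 - sin(229)*-4.7788 + -3.1
= -6.1624


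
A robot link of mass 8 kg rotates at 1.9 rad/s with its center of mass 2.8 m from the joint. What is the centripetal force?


F = m * omega^2 * r
= 8 * 1.9^2 * 2.8
= 8 * 3.61 * 2.8
= 80.864 N


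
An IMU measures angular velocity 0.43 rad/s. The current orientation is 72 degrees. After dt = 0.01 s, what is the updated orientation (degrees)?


delta_theta = w * dt = 0.43 * 0.01 = 0.0043 rad
= 0.2464 deg
theta_new = 72 + 0.2464 = 72.2464 deg


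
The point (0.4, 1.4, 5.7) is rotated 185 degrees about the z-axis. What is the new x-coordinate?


Rotation about z-axis: x' = x*cos(theta) - y*sin(theta)
= 0.4 * -0.9962 - 1.4 * -0.0872
= -0.2765


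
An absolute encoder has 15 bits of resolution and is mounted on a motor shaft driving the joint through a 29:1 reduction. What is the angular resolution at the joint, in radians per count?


counts = 2^15 = 32768
effective counts at joint = 32768 * 29 = 950272
resolution = 2*pi / 950272
= 6.6120e-06 rad/count


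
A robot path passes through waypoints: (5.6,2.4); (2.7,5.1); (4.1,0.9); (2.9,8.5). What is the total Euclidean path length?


Segment lengths:
  seg1 = sqrt((-2.9)^2 + (2.7)^2) = 3.9623
  seg2 = sqrt((1.4)^2 + (-4.2)^2) = 4.4272
  seg3 = sqrt((-1.2)^2 + (7.6)^2) = 7.6942
Total = 16.0837


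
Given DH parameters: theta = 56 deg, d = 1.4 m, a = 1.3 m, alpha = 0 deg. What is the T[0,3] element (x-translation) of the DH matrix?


T[0,3] = a * cos(theta)
= 1.3 * cos(56 deg)
= 1.3 * 0.5592
= 0.727


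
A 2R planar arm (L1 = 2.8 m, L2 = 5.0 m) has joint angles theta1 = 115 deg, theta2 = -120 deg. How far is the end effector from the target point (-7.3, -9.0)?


End effector via forward kinematics:
x = L1*cos(t1) + L2*cos(t1+t2) = 3.7976
y = L1*sin(t1) + L2*sin(t1+t2) = 2.1019
Distance to target:
d = sqrt((-7.3 - 3.7976)^2 + (-9.0 - 2.1019)^2)
= sqrt(123.1577 + 123.2518)
= 15.6974 m


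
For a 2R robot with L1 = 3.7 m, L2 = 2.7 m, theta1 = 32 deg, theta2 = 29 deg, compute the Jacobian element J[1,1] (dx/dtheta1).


J[1,1] = -L1*sin(t1) - L2*sin(t1+t2)
= -3.7*sin(32) - 2.7*sin(61)
= -4.3222


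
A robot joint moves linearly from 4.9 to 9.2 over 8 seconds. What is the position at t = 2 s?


s = t/T = 2/8 = 0.25
p(t) = p0 + (pf-p0)*s
= 4.9 + (9.2 - 4.9) * 0.25
= 5.975


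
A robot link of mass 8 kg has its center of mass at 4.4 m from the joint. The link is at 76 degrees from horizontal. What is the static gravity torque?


tau = m*g*L*cos(angle)
= 8 * 9.81 * 4.4 * cos(76 deg)
= 8 * 9.81 * 4.4 * 0.2419
= 83.5385 Nm


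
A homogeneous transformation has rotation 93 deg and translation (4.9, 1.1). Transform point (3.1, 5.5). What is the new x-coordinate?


x' = cos(theta)*px - sin(theta)*py + tx
= -0.0523*3.1 - 0.9986*5.5 + 4.9
= -0.7547


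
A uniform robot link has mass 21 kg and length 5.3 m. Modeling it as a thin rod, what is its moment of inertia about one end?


I = (1/3) * m * L^2
= (1/3) * 21 * 5.3^2
= 0.333333 * 21 * 28.09
= 196.63 kg*m^2


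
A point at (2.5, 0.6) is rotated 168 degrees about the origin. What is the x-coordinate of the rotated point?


x' = x*cos(theta) - y*sin(theta)
cos(168 deg) = -0.9781, sin(168 deg) = 0.2079
x' = 2.5 * -0.9781 - 0.6 * 0.2079
= -2.4454 - 0.1247
= -2.5701


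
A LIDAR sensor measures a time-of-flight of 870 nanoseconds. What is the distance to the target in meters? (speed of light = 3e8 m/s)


tof = 870 ns = 8.7e-07 s
dist = c * tof / 2
= 3e8 * 8.7e-07 / 2
= 130.5 m


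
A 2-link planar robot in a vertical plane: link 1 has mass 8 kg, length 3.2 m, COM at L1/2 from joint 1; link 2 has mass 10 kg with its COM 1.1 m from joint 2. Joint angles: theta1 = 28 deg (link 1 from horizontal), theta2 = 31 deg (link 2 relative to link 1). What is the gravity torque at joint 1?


Horizontal distance from joint 1 to link-1 COM:
  x_c1 = (L1/2)*cos(t1) = 1.6 * 0.8829 = 1.4127 m
Horizontal distance from joint 1 to link-2 COM:
  x_c2 = L1*cos(t1) + Lc2*cos(t1+t2)
       = 3.2*0.8829 + 1.1*0.515 = 3.392 m
tau1 = m1*g*x_c1 + m2*g*x_c2
     = 8*9.81*1.4127 + 10*9.81*3.392
     = 110.87 + 332.7527
     = 443.6226 Nm


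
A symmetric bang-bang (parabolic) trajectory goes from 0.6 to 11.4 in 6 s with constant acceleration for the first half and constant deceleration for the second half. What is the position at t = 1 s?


Symmetric rest-to-rest: each phase covers (pf-p0)/2 in time T/2. 0.5*a*(T/2)^2 = (pf-p0)/2 => a = 4*(pf-p0)/T^2
a = 4*(11.4-0.6)/6^2 = 1.2
t = 1 is in the acceleration phase (t <= T/2).
p = p0 + 0.5*a*t^2 = 0.6 + 0.5*1.2*1^2
= 1.2


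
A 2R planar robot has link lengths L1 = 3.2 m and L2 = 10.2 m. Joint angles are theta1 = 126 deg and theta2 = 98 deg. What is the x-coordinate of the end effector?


Convert angles to radians: theta1 = 2.1991, theta2 = 1.7104
x = L1*cos(theta1) + L2*cos(theta1+theta2)
x = -1.8809 + -7.3373
x = -9.2182


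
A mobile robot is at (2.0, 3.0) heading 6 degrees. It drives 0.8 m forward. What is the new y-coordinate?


y_new = y0 + d*sin(theta)
= 3.0 + 0.8*sin(6)
= 3.0 + 0.0836
= 3.0836


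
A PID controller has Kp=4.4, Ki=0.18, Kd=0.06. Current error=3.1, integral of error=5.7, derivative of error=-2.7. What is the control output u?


u = Kp*e + Ki*int(e) + Kd*de/dt
= 4.4*3.1 + 0.18*5.7 + 0.06*(-2.7)
= 13.64 + 1.026 + -0.162
= 14.504


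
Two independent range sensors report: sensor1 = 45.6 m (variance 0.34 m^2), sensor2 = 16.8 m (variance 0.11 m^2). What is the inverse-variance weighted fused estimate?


w1 = (1/var1) / (1/var1 + 1/var2)
   = 2.9412 / (2.9412 + 9.0909) = 0.2444
w2 = 1 - w1 = 0.7556
fused = w1*s1 + w2*s2 = 11.1467 + 12.6933
= 23.84 m


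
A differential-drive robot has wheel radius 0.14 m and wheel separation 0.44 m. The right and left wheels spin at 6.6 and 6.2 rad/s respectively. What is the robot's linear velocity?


vR = r*wR = 0.14*6.6 = 0.924 m/s
vL = r*wL = 0.14*6.2 = 0.868 m/s
v = (vR+vL)/2 = 0.896 m/s
omega = (vR-vL)/L = 0.1273 rad/s
linear velocity = 0.896 m/s


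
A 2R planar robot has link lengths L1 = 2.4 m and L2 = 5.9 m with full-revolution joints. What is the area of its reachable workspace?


r_max = L1 + L2 = 8.3 m
r_min = |L1 - L2| = 3.5 m
Area = pi*(r_max^2 - r_min^2)
= pi*(68.89 - 12.25)
= pi * 56.64
= 177.9398 m^2


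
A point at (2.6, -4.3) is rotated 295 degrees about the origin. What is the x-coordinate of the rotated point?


x' = x*cos(theta) - y*sin(theta)
cos(295 deg) = 0.4226, sin(295 deg) = -0.9063
x' = 2.6 * 0.4226 - -4.3 * -0.9063
= 1.0988 - 3.8971
= -2.7983


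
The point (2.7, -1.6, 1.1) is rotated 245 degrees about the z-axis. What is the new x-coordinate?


Rotation about z-axis: x' = x*cos(theta) - y*sin(theta)
= 2.7 * -0.4226 - -1.6 * -0.9063
= -2.5912


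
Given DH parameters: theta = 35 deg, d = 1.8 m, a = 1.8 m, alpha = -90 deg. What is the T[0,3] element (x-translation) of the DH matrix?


T[0,3] = a * cos(theta)
= 1.8 * cos(35 deg)
= 1.8 * 0.8192
= 1.4745


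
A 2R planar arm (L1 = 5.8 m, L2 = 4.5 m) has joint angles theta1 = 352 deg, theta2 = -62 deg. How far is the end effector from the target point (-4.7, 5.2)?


End effector via forward kinematics:
x = L1*cos(t1) + L2*cos(t1+t2) = 7.2826
y = L1*sin(t1) + L2*sin(t1+t2) = -5.0358
Distance to target:
d = sqrt((-4.7 - 7.2826)^2 + (5.2 - -5.0358)^2)
= sqrt(143.5838 + 104.772)
= 15.7593 m


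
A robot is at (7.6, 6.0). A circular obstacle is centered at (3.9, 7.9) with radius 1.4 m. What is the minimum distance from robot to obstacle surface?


center_dist = sqrt((7.6-3.9)^2 + (6.0-7.9)^2)
= sqrt(13.69 + 3.61)
= 4.1593
min_dist = center_dist - radius = 4.1593 - 1.4 = 2.7593 m


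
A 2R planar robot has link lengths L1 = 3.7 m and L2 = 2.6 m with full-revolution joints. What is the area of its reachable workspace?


r_max = L1 + L2 = 6.3 m
r_min = |L1 - L2| = 1.1 m
Area = pi*(r_max^2 - r_min^2)
= pi*(39.69 - 1.21)
= pi * 38.48
= 120.8885 m^2


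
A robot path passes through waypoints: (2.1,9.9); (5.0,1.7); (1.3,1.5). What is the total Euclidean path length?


Segment lengths:
  seg1 = sqrt((2.9)^2 + (-8.2)^2) = 8.6977
  seg2 = sqrt((-3.7)^2 + (-0.2)^2) = 3.7054
Total = 12.4031


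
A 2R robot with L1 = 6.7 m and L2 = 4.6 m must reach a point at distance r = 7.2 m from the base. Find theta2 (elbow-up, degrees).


cos(theta2) = (r^2 - L1^2 - L2^2) / (2*L1*L2)
cos(theta2) = (51.84 - 44.89 - 21.16) / 61.64
cos(theta2) = -0.230532
theta2 = 103.3284 degrees


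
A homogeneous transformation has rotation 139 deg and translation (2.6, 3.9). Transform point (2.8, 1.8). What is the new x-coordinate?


x' = cos(theta)*px - sin(theta)*py + tx
= -0.7547*2.8 - 0.6561*1.8 + 2.6
= -0.6941


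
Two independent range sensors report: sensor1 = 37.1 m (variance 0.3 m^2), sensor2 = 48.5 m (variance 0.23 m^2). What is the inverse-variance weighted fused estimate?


w1 = (1/var1) / (1/var1 + 1/var2)
   = 3.3333 / (3.3333 + 4.3478) = 0.434
w2 = 1 - w1 = 0.566
fused = w1*s1 + w2*s2 = 16.1 + 27.4528
= 43.5528 m


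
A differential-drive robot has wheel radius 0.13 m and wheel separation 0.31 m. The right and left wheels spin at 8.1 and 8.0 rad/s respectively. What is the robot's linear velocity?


vR = r*wR = 0.13*8.1 = 1.053 m/s
vL = r*wL = 0.13*8.0 = 1.04 m/s
v = (vR+vL)/2 = 1.0465 m/s
omega = (vR-vL)/L = 0.0419 rad/s
linear velocity = 1.0465 m/s


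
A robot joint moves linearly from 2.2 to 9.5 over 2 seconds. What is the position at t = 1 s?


s = t/T = 1/2 = 0.5
p(t) = p0 + (pf-p0)*s
= 2.2 + (9.5 - 2.2) * 0.5
= 5.85


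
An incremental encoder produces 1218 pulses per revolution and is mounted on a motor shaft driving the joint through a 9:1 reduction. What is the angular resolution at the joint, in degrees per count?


counts per rev = 1218
effective counts at joint = 1218 * 9 = 10962
resolution = 360 / 10962
= 0.0328 deg/count


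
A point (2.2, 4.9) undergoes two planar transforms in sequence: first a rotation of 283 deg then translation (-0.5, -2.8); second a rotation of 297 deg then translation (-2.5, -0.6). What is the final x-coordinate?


After transform 1:
x1 = cos(283)*2.2 - sin(283)*4.9 + -0.5 = 4.7693
y1 = sin(283)*2.2 + cos(283)*4.9 + -2.8 = -3.8414
After transform 2:
x2 = cos(297)*4.7693 - sin(297)*-3.8414 + -2.5
= -3.7575


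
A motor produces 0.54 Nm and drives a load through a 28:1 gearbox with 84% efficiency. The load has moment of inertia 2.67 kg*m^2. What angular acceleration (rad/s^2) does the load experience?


tau_out = tau_motor * N * eta
= 0.54 * 28 * 0.84 = 12.7008 Nm
alpha = tau_out / I = 12.7008 / 2.67
= 4.7569 rad/s^2


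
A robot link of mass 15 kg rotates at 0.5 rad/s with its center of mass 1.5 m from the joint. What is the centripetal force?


F = m * omega^2 * r
= 15 * 0.5^2 * 1.5
= 15 * 0.25 * 1.5
= 5.625 N


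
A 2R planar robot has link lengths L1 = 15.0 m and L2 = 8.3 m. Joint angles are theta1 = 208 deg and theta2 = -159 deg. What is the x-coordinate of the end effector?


Convert angles to radians: theta1 = 3.6303, theta2 = -2.7751
x = L1*cos(theta1) + L2*cos(theta1+theta2)
x = -13.2442 + 5.4453
x = -7.7989


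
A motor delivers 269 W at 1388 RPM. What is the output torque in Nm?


omega = 1388 * 2*pi/60 = 145.351 rad/s
tau = P / omega = 269 / 145.351
= 1.8507 Nm


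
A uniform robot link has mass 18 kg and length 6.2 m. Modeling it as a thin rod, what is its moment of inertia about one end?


I = (1/3) * m * L^2
= (1/3) * 18 * 6.2^2
= 0.333333 * 18 * 38.44
= 230.64 kg*m^2


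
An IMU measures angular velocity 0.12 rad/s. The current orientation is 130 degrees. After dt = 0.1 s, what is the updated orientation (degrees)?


delta_theta = w * dt = 0.12 * 0.1 = 0.012 rad
= 0.6875 deg
theta_new = 130 + 0.6875 = 130.6875 deg


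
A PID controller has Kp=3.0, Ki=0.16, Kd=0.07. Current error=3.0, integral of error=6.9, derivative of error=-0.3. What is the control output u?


u = Kp*e + Ki*int(e) + Kd*de/dt
= 3.0*3.0 + 0.16*6.9 + 0.07*(-0.3)
= 9.0 + 1.104 + -0.021
= 10.083


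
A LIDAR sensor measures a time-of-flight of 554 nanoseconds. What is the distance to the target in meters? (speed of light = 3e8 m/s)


tof = 554 ns = 5.54e-07 s
dist = c * tof / 2
= 3e8 * 5.54e-07 / 2
= 83.1 m


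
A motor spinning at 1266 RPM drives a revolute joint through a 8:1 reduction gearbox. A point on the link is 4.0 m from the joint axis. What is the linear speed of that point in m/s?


omega_motor = 1266 * 2*pi/60 = 132.5752 rad/s
omega_joint = omega_motor / 8 = 16.5719 rad/s
v = omega_joint * r = 16.5719 * 4.0
= 66.2876 m/s


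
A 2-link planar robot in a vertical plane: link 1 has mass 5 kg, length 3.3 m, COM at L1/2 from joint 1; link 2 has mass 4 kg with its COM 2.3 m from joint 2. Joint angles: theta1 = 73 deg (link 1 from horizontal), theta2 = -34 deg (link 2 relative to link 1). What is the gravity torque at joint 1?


Horizontal distance from joint 1 to link-1 COM:
  x_c1 = (L1/2)*cos(t1) = 1.65 * 0.2924 = 0.4824 m
Horizontal distance from joint 1 to link-2 COM:
  x_c2 = L1*cos(t1) + Lc2*cos(t1+t2)
       = 3.3*0.2924 + 2.3*0.7771 = 2.7523 m
tau1 = m1*g*x_c1 + m2*g*x_c2
     = 5*9.81*0.4824 + 4*9.81*2.7523
     = 23.6624 + 107.9988
     = 131.6611 Nm


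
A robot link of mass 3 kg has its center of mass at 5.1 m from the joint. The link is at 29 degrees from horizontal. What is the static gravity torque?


tau = m*g*L*cos(angle)
= 3 * 9.81 * 5.1 * cos(29 deg)
= 3 * 9.81 * 5.1 * 0.8746
= 131.2743 Nm


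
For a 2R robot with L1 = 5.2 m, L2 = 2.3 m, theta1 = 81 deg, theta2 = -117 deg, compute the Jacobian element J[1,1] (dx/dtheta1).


J[1,1] = -L1*sin(t1) - L2*sin(t1+t2)
= -5.2*sin(81) - 2.3*sin(-36)
= -3.7841


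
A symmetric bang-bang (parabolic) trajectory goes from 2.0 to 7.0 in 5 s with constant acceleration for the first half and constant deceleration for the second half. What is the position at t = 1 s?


Symmetric rest-to-rest: each phase covers (pf-p0)/2 in time T/2. 0.5*a*(T/2)^2 = (pf-p0)/2 => a = 4*(pf-p0)/T^2
a = 4*(7.0-2.0)/5^2 = 0.8
t = 1 is in the acceleration phase (t <= T/2).
p = p0 + 0.5*a*t^2 = 2.0 + 0.5*0.8*1^2
= 2.4


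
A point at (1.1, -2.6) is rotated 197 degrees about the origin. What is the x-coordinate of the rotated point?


x' = x*cos(theta) - y*sin(theta)
cos(197 deg) = -0.9563, sin(197 deg) = -0.2924
x' = 1.1 * -0.9563 - -2.6 * -0.2924
= -1.0519 - 0.7602
= -1.8121


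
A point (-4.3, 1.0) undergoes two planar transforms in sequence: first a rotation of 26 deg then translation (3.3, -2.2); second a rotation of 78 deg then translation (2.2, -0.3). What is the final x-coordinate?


After transform 1:
x1 = cos(26)*-4.3 - sin(26)*1.0 + 3.3 = -1.0032
y1 = sin(26)*-4.3 + cos(26)*1.0 + -2.2 = -3.1862
After transform 2:
x2 = cos(78)*-1.0032 - sin(78)*-3.1862 + 2.2
= 5.108


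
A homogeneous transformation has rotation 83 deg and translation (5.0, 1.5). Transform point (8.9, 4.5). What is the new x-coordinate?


x' = cos(theta)*px - sin(theta)*py + tx
= 0.1219*8.9 - 0.9925*4.5 + 5.0
= 1.6182


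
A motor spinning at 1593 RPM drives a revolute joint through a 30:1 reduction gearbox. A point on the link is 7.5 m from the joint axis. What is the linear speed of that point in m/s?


omega_motor = 1593 * 2*pi/60 = 166.8186 rad/s
omega_joint = omega_motor / 30 = 5.5606 rad/s
v = omega_joint * r = 5.5606 * 7.5
= 41.7046 m/s


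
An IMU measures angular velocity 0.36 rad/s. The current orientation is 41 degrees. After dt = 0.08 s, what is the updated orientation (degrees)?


delta_theta = w * dt = 0.36 * 0.08 = 0.0288 rad
= 1.6501 deg
theta_new = 41 + 1.6501 = 42.6501 deg


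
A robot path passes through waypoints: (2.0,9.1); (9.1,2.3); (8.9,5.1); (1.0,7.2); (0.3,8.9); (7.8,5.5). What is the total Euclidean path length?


Segment lengths:
  seg1 = sqrt((7.1)^2 + (-6.8)^2) = 9.8311
  seg2 = sqrt((-0.2)^2 + (2.8)^2) = 2.8071
  seg3 = sqrt((-7.9)^2 + (2.1)^2) = 8.1744
  seg4 = sqrt((-0.7)^2 + (1.7)^2) = 1.8385
  seg5 = sqrt((7.5)^2 + (-3.4)^2) = 8.2347
Total = 30.8857


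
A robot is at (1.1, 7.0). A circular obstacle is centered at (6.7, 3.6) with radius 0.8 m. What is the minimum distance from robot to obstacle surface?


center_dist = sqrt((1.1-6.7)^2 + (7.0-3.6)^2)
= sqrt(31.36 + 11.56)
= 6.5513
min_dist = center_dist - radius = 6.5513 - 0.8 = 5.7513 m


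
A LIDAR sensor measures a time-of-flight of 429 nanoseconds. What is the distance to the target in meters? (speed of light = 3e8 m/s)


tof = 429 ns = 4.29e-07 s
dist = c * tof / 2
= 3e8 * 4.29e-07 / 2
= 64.35 m


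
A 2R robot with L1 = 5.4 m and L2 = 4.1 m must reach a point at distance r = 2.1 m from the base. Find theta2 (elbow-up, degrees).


cos(theta2) = (r^2 - L1^2 - L2^2) / (2*L1*L2)
cos(theta2) = (4.41 - 29.16 - 16.81) / 44.28
cos(theta2) = -0.938573
theta2 = 159.8132 degrees


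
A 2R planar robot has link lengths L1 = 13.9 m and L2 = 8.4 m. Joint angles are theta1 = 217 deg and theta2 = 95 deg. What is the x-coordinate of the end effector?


Convert angles to radians: theta1 = 3.7874, theta2 = 1.6581
x = L1*cos(theta1) + L2*cos(theta1+theta2)
x = -11.101 + 5.6207
x = -5.4803


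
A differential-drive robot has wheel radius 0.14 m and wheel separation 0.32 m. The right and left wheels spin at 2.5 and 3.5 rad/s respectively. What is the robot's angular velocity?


vR = r*wR = 0.14*2.5 = 0.35 m/s
vL = r*wL = 0.14*3.5 = 0.49 m/s
v = (vR+vL)/2 = 0.42 m/s
omega = (vR-vL)/L = -0.4375 rad/s
angular velocity = -0.4375 rad/s


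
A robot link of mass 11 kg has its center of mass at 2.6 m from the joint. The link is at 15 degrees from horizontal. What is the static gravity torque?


tau = m*g*L*cos(angle)
= 11 * 9.81 * 2.6 * cos(15 deg)
= 11 * 9.81 * 2.6 * 0.9659
= 271.0059 Nm


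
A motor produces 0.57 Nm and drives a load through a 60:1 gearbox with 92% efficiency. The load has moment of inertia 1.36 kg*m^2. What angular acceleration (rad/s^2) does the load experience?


tau_out = tau_motor * N * eta
= 0.57 * 60 * 0.92 = 31.464 Nm
alpha = tau_out / I = 31.464 / 1.36
= 23.1353 rad/s^2


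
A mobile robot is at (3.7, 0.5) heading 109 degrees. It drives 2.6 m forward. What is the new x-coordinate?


x_new = x0 + d*cos(theta)
= 3.7 + 2.6*cos(109)
= 3.7 + -0.8465
= 2.8535


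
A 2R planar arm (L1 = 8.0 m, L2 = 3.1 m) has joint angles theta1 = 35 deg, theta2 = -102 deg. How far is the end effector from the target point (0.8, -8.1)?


End effector via forward kinematics:
x = L1*cos(t1) + L2*cos(t1+t2) = 7.7645
y = L1*sin(t1) + L2*sin(t1+t2) = 1.735
Distance to target:
d = sqrt((0.8 - 7.7645)^2 + (-8.1 - 1.735)^2)
= sqrt(48.504 + 96.7281)
= 12.0512 m


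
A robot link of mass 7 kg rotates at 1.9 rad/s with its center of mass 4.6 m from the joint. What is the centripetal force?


F = m * omega^2 * r
= 7 * 1.9^2 * 4.6
= 7 * 3.61 * 4.6
= 116.242 N


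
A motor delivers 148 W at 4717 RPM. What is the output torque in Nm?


omega = 4717 * 2*pi/60 = 493.9631 rad/s
tau = P / omega = 148 / 493.9631
= 0.2996 Nm


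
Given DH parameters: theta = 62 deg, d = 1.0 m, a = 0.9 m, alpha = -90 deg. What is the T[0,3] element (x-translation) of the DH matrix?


T[0,3] = a * cos(theta)
= 0.9 * cos(62 deg)
= 0.9 * 0.4695
= 0.4225


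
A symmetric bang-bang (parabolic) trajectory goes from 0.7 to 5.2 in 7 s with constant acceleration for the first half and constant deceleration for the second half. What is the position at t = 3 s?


Symmetric rest-to-rest: each phase covers (pf-p0)/2 in time T/2. 0.5*a*(T/2)^2 = (pf-p0)/2 => a = 4*(pf-p0)/T^2
a = 4*(5.2-0.7)/7^2 = 0.3673
t = 3 is in the acceleration phase (t <= T/2).
p = p0 + 0.5*a*t^2 = 0.7 + 0.5*0.3673*3^2
= 2.3531


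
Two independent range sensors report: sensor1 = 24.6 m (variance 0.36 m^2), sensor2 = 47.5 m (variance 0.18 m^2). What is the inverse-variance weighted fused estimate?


w1 = (1/var1) / (1/var1 + 1/var2)
   = 2.7778 / (2.7778 + 5.5556) = 0.3333
w2 = 1 - w1 = 0.6667
fused = w1*s1 + w2*s2 = 8.2 + 31.6667
= 39.8667 m


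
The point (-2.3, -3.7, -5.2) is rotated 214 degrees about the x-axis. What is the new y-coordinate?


Rotation about x-axis: y' = y*cos(theta) - z*sin(theta)
= -3.7 * -0.829 - -5.2 * -0.5592
= 0.1596


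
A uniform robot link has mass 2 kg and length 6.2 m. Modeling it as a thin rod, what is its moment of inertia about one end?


I = (1/3) * m * L^2
= (1/3) * 2 * 6.2^2
= 0.333333 * 2 * 38.44
= 25.6267 kg*m^2


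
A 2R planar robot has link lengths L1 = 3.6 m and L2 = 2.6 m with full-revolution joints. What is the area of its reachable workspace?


r_max = L1 + L2 = 6.2 m
r_min = |L1 - L2| = 1.0 m
Area = pi*(r_max^2 - r_min^2)
= pi*(38.44 - 1.0)
= pi * 37.44
= 117.6212 m^2


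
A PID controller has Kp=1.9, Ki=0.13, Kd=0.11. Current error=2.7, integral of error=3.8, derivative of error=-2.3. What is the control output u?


u = Kp*e + Ki*int(e) + Kd*de/dt
= 1.9*2.7 + 0.13*3.8 + 0.11*(-2.3)
= 5.13 + 0.494 + -0.253
= 5.371


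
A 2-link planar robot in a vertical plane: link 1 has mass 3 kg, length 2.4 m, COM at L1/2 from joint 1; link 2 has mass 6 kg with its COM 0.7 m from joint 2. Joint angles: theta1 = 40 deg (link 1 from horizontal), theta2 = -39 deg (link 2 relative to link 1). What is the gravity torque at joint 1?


Horizontal distance from joint 1 to link-1 COM:
  x_c1 = (L1/2)*cos(t1) = 1.2 * 0.766 = 0.9193 m
Horizontal distance from joint 1 to link-2 COM:
  x_c2 = L1*cos(t1) + Lc2*cos(t1+t2)
       = 2.4*0.766 + 0.7*0.9998 = 2.5384 m
tau1 = m1*g*x_c1 + m2*g*x_c2
     = 3*9.81*0.9193 + 6*9.81*2.5384
     = 27.0536 + 149.4102
     = 176.4639 Nm


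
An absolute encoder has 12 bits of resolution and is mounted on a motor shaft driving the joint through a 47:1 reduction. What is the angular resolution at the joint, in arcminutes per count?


counts = 2^12 = 4096
effective counts at joint = 4096 * 47 = 192512
resolution = 360*60 / 192512
= 0.1122 arcmin/count


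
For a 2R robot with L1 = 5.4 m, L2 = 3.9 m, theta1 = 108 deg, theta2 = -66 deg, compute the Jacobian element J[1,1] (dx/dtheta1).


J[1,1] = -L1*sin(t1) - L2*sin(t1+t2)
= -5.4*sin(108) - 3.9*sin(42)
= -7.7453


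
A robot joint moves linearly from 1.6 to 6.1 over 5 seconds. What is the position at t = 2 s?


s = t/T = 2/5 = 0.4
p(t) = p0 + (pf-p0)*s
= 1.6 + (6.1 - 1.6) * 0.4
= 3.4


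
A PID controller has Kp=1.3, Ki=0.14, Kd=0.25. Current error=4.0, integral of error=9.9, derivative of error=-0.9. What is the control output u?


u = Kp*e + Ki*int(e) + Kd*de/dt
= 1.3*4.0 + 0.14*9.9 + 0.25*(-0.9)
= 5.2 + 1.386 + -0.225
= 6.361


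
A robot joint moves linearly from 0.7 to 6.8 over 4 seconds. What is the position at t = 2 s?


s = t/T = 2/4 = 0.5
p(t) = p0 + (pf-p0)*s
= 0.7 + (6.8 - 0.7) * 0.5
= 3.75


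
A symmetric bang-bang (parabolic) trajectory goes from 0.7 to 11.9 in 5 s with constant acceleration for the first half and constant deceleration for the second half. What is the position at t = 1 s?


Symmetric rest-to-rest: each phase covers (pf-p0)/2 in time T/2. 0.5*a*(T/2)^2 = (pf-p0)/2 => a = 4*(pf-p0)/T^2
a = 4*(11.9-0.7)/5^2 = 1.792
t = 1 is in the acceleration phase (t <= T/2).
p = p0 + 0.5*a*t^2 = 0.7 + 0.5*1.792*1^2
= 1.596


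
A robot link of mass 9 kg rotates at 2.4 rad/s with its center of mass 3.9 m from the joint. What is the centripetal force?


F = m * omega^2 * r
= 9 * 2.4^2 * 3.9
= 9 * 5.76 * 3.9
= 202.176 N


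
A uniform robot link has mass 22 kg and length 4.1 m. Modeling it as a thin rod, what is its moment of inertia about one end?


I = (1/3) * m * L^2
= (1/3) * 22 * 4.1^2
= 0.333333 * 22 * 16.81
= 123.2733 kg*m^2


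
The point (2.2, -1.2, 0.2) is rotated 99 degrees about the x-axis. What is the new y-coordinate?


Rotation about x-axis: y' = y*cos(theta) - z*sin(theta)
= -1.2 * -0.1564 - 0.2 * 0.9877
= -0.0098


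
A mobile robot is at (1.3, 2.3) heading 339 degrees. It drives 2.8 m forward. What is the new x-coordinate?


x_new = x0 + d*cos(theta)
= 1.3 + 2.8*cos(339)
= 1.3 + 2.614
= 3.914


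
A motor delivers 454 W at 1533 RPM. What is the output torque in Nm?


omega = 1533 * 2*pi/60 = 160.5354 rad/s
tau = P / omega = 454 / 160.5354
= 2.828 Nm


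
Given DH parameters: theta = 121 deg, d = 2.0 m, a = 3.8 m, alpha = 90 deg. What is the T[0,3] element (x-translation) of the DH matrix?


T[0,3] = a * cos(theta)
= 3.8 * cos(121 deg)
= 3.8 * -0.515
= -1.9571


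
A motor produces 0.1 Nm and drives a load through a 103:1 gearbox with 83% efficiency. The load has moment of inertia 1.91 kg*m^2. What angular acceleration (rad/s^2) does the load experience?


tau_out = tau_motor * N * eta
= 0.1 * 103 * 0.83 = 8.549 Nm
alpha = tau_out / I = 8.549 / 1.91
= 4.4759 rad/s^2


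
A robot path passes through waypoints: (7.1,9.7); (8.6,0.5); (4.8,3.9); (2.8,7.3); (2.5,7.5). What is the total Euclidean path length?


Segment lengths:
  seg1 = sqrt((1.5)^2 + (-9.2)^2) = 9.3215
  seg2 = sqrt((-3.8)^2 + (3.4)^2) = 5.099
  seg3 = sqrt((-2.0)^2 + (3.4)^2) = 3.9446
  seg4 = sqrt((-0.3)^2 + (0.2)^2) = 0.3606
Total = 18.7257


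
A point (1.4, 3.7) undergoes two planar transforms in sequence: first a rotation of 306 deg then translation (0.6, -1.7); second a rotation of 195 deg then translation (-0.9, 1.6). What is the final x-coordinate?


After transform 1:
x1 = cos(306)*1.4 - sin(306)*3.7 + 0.6 = 4.4163
y1 = sin(306)*1.4 + cos(306)*3.7 + -1.7 = -0.6578
After transform 2:
x2 = cos(195)*4.4163 - sin(195)*-0.6578 + -0.9
= -5.336


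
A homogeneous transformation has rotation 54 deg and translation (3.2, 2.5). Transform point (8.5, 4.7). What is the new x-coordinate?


x' = cos(theta)*px - sin(theta)*py + tx
= 0.5878*8.5 - 0.809*4.7 + 3.2
= 4.3938


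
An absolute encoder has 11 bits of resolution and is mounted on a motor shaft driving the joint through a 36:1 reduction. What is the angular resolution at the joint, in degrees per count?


counts = 2^11 = 2048
effective counts at joint = 2048 * 36 = 73728
resolution = 360 / 73728
= 0.0049 deg/count


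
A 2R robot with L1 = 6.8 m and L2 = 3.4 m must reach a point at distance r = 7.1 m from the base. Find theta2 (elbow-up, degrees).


cos(theta2) = (r^2 - L1^2 - L2^2) / (2*L1*L2)
cos(theta2) = (50.41 - 46.24 - 11.56) / 46.24
cos(theta2) = -0.159818
theta2 = 99.1964 degrees


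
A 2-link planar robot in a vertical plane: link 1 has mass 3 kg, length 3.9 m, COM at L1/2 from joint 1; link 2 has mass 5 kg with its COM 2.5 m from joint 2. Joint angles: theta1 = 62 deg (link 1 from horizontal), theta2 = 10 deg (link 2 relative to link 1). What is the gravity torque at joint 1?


Horizontal distance from joint 1 to link-1 COM:
  x_c1 = (L1/2)*cos(t1) = 1.95 * 0.4695 = 0.9155 m
Horizontal distance from joint 1 to link-2 COM:
  x_c2 = L1*cos(t1) + Lc2*cos(t1+t2)
       = 3.9*0.4695 + 2.5*0.309 = 2.6035 m
tau1 = m1*g*x_c1 + m2*g*x_c2
     = 3*9.81*0.9155 + 5*9.81*2.6035
     = 26.9423 + 127.7008
     = 154.643 Nm


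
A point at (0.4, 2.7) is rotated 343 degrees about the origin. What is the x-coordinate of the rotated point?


x' = x*cos(theta) - y*sin(theta)
cos(343 deg) = 0.9563, sin(343 deg) = -0.2924
x' = 0.4 * 0.9563 - 2.7 * -0.2924
= 0.3825 - -0.7894
= 1.1719


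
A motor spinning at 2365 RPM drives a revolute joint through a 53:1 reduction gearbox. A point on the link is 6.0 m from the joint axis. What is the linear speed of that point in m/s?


omega_motor = 2365 * 2*pi/60 = 247.6622 rad/s
omega_joint = omega_motor / 53 = 4.6729 rad/s
v = omega_joint * r = 4.6729 * 6.0
= 28.0372 m/s


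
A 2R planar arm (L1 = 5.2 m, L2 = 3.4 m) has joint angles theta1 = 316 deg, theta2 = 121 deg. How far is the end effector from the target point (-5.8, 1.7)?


End effector via forward kinematics:
x = L1*cos(t1) + L2*cos(t1+t2) = 4.5054
y = L1*sin(t1) + L2*sin(t1+t2) = -0.2994
Distance to target:
d = sqrt((-5.8 - 4.5054)^2 + (1.7 - -0.2994)^2)
= sqrt(106.2013 + 3.9975)
= 10.4976 m


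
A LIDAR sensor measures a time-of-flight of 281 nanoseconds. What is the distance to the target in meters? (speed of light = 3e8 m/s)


tof = 281 ns = 2.81e-07 s
dist = c * tof / 2
= 3e8 * 2.81e-07 / 2
= 42.15 m


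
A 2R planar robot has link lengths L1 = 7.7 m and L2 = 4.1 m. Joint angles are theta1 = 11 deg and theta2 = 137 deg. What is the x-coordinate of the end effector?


Convert angles to radians: theta1 = 0.192, theta2 = 2.3911
x = L1*cos(theta1) + L2*cos(theta1+theta2)
x = 7.5585 + -3.477
x = 4.0815
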